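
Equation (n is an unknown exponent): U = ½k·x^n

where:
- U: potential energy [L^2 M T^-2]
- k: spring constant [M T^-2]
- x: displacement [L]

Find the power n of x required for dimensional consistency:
n = 2

U has dimensions [L^2 M T^-2]; x has dimensions [L].
The rest of the RHS has dimensions [M T^-2], so x^n must supply [L^2].
With n = 2: ½k·x^2 has dimensions [L^2 M T^-2], matching the LHS ✓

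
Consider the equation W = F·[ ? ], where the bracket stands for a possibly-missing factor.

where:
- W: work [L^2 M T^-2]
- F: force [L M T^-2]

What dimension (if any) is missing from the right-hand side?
[L] — length (e.g. a distance d)

W has dimensions [L^2 M T^-2]; F has dimensions [L M T^-2].
The bracketed factor must supply [L^2 M T^-2] / [L M T^-2] = [L].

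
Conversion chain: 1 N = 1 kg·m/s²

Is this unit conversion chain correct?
The chain is correct (no errors).

Correct: Newton is defined as kg·m/s²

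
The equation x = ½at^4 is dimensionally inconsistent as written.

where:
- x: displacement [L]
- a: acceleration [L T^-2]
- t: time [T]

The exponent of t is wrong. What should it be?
The exponent of t should be 2: x = ½at^2

The LHS x has dimensions [L]; t has dimensions [T].
As written, the RHS ½at^4 (exponent 4 on t) has dimensions [L T^2], which does not match.
With exponent 2, the RHS ½at^2 has dimensions [L], matching the LHS.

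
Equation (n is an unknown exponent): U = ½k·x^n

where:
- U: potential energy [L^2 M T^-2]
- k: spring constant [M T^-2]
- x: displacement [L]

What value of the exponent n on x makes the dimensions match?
n = 2

U has dimensions [L^2 M T^-2]; x has dimensions [L].
The rest of the RHS has dimensions [M T^-2], so x^n must supply [L^2].
With n = 2: ½k·x^2 has dimensions [L^2 M T^-2], matching the LHS ✓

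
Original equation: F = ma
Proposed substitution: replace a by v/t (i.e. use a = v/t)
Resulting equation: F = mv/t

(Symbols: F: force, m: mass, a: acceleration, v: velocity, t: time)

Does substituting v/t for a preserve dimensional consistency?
Yes

[a] = [L T^-2] and [v/t] = [L T^-2]. These match, so the substitution replaces a quantity by one of the same dimensions and the result F = mv/t has LHS [L M T^-2] vs RHS [L M T^-2] — still consistent.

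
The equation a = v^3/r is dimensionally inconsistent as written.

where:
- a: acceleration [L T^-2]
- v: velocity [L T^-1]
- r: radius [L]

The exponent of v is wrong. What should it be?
The exponent of v should be 2: a = v^2/r

The LHS a has dimensions [L T^-2]; v has dimensions [L T^-1].
As written, the RHS v^3/r (exponent 3 on v) has dimensions [L^2 T^-3], which does not match.
With exponent 2, the RHS v^2/r has dimensions [L T^-2], matching the LHS.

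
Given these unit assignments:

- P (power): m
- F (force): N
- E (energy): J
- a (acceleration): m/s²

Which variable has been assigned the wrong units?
P

The variable P (power) should have units W, not m.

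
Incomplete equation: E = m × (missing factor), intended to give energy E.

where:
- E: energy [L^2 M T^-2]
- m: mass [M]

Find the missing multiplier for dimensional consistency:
v² (velocity squared), dimensions [L^2 T^-2]

E has dimensions [L^2 M T^-2] and m has dimensions [M].
The missing factor must have dimensions [L^2 M T^-2] / [M] = [L^2 T^-2], i.e. velocity squared (v²).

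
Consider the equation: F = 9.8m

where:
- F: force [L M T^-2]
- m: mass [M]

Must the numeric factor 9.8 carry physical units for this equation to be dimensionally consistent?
Yes

F has dimensions [L M T^-2], while m alone has dimensions [M]. For the equation to balance, the factor 9.8 must carry dimensions [L T^-2] — it is a dimensional constant (a numerical value of a physical quantity with its units suppressed), not a pure number.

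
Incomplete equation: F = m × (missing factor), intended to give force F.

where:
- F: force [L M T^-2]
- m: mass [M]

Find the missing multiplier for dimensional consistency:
a (acceleration), dimensions [L T^-2]

F has dimensions [L M T^-2] and m has dimensions [M].
The missing factor must have dimensions [L M T^-2] / [M] = [L T^-2], i.e. acceleration (a).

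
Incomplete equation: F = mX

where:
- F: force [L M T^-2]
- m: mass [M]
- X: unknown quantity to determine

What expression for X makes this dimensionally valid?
X = a (acceleration), dimensions [L T^-2]

F has dimensions [L M T^-2]; the rest of the RHS (m) has dimensions [M].
So X must have dimensions [L T^-2] — X = a (acceleration).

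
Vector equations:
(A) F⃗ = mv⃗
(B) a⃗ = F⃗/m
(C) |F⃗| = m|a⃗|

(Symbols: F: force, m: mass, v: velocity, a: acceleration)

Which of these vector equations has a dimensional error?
(A) F⃗ = mv⃗

(A) F⃗ = mv⃗: LHS [L M T^-2], RHS [L M T^-1] ✗ — mass times velocity is momentum, not force; should be ma⃗
(B) a⃗ = F⃗/m: LHS [L T^-2], RHS [L T^-2] ✓ — force (vector) divided by mass (scalar)
(C) |F⃗| = m|a⃗|: LHS [L M T^-2], RHS [L M T^-2] ✓ — magnitudes of vectors are scalars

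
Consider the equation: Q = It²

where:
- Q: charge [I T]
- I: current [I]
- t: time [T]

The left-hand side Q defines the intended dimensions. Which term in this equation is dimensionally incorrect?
The right-hand side term It²

Q has dimensions [I T], but It² has dimensions [I T^2], so the term It² is dimensionally wrong for Q.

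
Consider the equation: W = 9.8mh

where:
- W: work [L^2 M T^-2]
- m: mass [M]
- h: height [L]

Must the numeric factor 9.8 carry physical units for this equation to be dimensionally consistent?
Yes

W has dimensions [L^2 M T^-2], while mh alone has dimensions [L M]. For the equation to balance, the factor 9.8 must carry dimensions [L T^-2] — it is a dimensional constant (a numerical value of a physical quantity with its units suppressed), not a pure number.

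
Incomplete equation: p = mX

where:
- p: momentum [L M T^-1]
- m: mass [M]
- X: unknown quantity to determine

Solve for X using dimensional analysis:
X = v (velocity), dimensions [L T^-1]

p has dimensions [L M T^-1]; the rest of the RHS (m) has dimensions [M].
So X must have dimensions [L T^-1] — X = v (velocity).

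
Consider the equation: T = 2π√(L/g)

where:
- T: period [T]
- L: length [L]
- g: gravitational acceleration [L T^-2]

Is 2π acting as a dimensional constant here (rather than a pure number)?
No

T has dimensions [T] and √(L/g) already has dimensions [T], so the equation balances without 2π contributing any dimensions. 2π is a pure (dimensionless) number; changing or removing it would not affect dimensional consistency.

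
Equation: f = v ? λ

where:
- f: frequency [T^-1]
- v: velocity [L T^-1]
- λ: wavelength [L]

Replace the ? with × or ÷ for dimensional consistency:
division (÷): f = v ÷ λ

f [T^-1]; v [L T^-1]; λ [L].
v × λ → [L^2 T^-1] ✗
v ÷ λ → [T^-1] ✓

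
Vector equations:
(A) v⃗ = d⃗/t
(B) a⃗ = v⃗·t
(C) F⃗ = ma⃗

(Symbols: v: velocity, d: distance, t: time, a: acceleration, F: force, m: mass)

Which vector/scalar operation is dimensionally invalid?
(B) a⃗ = v⃗·t

(A) v⃗ = d⃗/t: LHS [L T^-1], RHS [L T^-1] ✓ — displacement (vector) divided by time (scalar)
(B) a⃗ = v⃗·t: LHS [L T^-2], RHS [L] ✗ — acceleration is velocity per time; should be v⃗/t
(C) F⃗ = ma⃗: LHS [L M T^-2], RHS [L M T^-2] ✓ — Force and acceleration are vectors, mass is a scalar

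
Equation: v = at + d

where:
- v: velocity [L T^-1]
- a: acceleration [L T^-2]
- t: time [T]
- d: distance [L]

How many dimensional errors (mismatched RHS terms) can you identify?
1

LHS v: [L T^-1]
- at: [L T^-1] ✓
- d: [L] ✗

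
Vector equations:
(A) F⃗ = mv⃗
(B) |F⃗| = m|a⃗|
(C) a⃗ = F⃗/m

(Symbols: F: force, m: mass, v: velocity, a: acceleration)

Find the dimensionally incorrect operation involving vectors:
(A) F⃗ = mv⃗

(A) F⃗ = mv⃗: LHS [L M T^-2], RHS [L M T^-1] ✗ — mass times velocity is momentum, not force; should be ma⃗
(B) |F⃗| = m|a⃗|: LHS [L M T^-2], RHS [L M T^-2] ✓ — magnitudes of vectors are scalars
(C) a⃗ = F⃗/m: LHS [L T^-2], RHS [L T^-2] ✓ — force (vector) divided by mass (scalar)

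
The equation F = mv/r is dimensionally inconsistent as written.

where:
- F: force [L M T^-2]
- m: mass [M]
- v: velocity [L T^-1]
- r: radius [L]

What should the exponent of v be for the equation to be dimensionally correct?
The exponent of v should be 2: F = mv^2/r

The LHS F has dimensions [L M T^-2]; v has dimensions [L T^-1].
As written, the RHS mv/r (exponent 1 on v) has dimensions [M T^-1], which does not match.
With exponent 2, the RHS mv^2/r has dimensions [L M T^-2], matching the LHS.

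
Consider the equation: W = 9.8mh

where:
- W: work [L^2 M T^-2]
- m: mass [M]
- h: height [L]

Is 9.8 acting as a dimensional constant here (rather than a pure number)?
Yes

W has dimensions [L^2 M T^-2], while mh alone has dimensions [L M]. For the equation to balance, the factor 9.8 must carry dimensions [L T^-2] — it is a dimensional constant (a numerical value of a physical quantity with its units suppressed), not a pure number.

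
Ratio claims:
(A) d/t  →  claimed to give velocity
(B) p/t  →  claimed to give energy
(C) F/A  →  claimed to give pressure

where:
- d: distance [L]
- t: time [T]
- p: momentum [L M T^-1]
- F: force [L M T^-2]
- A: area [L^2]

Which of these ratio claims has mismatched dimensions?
(B) p/t does not give energy

(A) d/t: [L T^-1] = velocity [L T^-1] ✓
(B) p/t: [L M T^-2] ≠ energy [L^2 M T^-2] ✗
(C) F/A: [L^-1 M T^-2] = pressure [L^-1 M T^-2] ✓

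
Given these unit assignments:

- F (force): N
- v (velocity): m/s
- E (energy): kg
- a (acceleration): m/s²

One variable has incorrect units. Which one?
E

The variable E (energy) should have units J, not kg.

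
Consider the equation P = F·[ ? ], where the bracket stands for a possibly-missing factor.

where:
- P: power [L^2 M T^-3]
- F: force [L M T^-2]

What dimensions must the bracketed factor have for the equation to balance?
[L T^-1] — velocity (e.g. v)

P has dimensions [L^2 M T^-3]; F has dimensions [L M T^-2].
The bracketed factor must supply [L^2 M T^-3] / [L M T^-2] = [L T^-1].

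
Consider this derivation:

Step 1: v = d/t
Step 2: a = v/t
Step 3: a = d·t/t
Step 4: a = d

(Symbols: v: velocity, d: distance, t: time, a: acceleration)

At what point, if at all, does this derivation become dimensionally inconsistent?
Step 3

Step 1: v = d/t → LHS [L T^-1], RHS [L T^-1] ✓
Step 2: a = v/t → LHS [L T^-2], RHS [L T^-2] ✓
Step 3: a = d·t/t → LHS [L T^-2], RHS [L] ✗

The first dimensional inconsistency appears in step 3: a = d·t/t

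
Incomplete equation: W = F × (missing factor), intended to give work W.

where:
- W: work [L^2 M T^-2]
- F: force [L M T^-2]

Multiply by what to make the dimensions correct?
d (distance), dimensions [L]

W has dimensions [L^2 M T^-2] and F has dimensions [L M T^-2].
The missing factor must have dimensions [L^2 M T^-2] / [L M T^-2] = [L], i.e. distance (d).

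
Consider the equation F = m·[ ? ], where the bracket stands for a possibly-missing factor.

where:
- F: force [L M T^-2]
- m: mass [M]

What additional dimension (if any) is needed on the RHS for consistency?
[L T^-2] — acceleration (e.g. a)

F has dimensions [L M T^-2]; m has dimensions [M].
The bracketed factor must supply [L M T^-2] / [M] = [L T^-2].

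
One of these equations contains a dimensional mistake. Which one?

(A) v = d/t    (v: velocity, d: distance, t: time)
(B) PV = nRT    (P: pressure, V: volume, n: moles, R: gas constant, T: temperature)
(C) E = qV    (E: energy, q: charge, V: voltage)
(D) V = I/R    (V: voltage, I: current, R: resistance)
(D) V = I/R

The equation (D) V = I/R is dimensionally incorrect.

LHS (V): [I^-1 L^2 M T^-3]
RHS (I/R): [I^3 L^-2 M^-1 T^3] ✗

The dimensions do not match. The other three equations balance.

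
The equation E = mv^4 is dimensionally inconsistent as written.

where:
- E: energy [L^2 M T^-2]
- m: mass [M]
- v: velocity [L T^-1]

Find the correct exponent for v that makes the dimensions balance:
The exponent of v should be 2: E = mv^2

The LHS E has dimensions [L^2 M T^-2]; v has dimensions [L T^-1].
As written, the RHS mv^4 (exponent 4 on v) has dimensions [L^4 M T^-4], which does not match.
With exponent 2, the RHS mv^2 has dimensions [L^2 M T^-2], matching the LHS.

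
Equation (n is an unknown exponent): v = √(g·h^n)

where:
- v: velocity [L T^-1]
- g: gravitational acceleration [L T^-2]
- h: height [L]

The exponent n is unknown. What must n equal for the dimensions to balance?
n = 1

v has dimensions [L T^-1]; h has dimensions [L].
With n = 1: √(g·h^1) has dimensions [L T^-1], matching the LHS ✓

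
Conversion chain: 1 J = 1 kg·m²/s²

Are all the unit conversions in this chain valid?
The chain is correct (no errors).

Correct: Joule is defined as kg·m²/s²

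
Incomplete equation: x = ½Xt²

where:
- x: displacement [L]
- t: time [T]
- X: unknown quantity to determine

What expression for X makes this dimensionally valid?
X = a (acceleration), dimensions [L T^-2]

x has dimensions [L]; the rest of the RHS (½ t²) has dimensions [T^2].
So X must have dimensions [L T^-2] — X = a (acceleration).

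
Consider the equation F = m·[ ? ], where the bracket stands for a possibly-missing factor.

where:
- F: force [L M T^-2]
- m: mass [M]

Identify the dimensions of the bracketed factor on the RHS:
[L T^-2] — acceleration (e.g. a)

F has dimensions [L M T^-2]; m has dimensions [M].
The bracketed factor must supply [L M T^-2] / [M] = [L T^-2].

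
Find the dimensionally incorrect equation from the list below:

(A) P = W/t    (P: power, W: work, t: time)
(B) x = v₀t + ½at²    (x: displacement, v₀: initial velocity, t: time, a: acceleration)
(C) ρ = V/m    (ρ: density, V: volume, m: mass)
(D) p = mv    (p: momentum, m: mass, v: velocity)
(C) ρ = V/m

The equation (C) ρ = V/m is dimensionally incorrect.

LHS (ρ): [L^-3 M]
RHS (V/m): [L^3 M^-1] ✗

The dimensions do not match. The other three equations balance.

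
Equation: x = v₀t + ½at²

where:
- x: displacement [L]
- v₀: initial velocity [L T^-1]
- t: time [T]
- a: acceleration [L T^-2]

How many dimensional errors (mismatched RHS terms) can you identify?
0

LHS x: [L]
- v₀t: [L] ✓
- ½at²: [L] ✓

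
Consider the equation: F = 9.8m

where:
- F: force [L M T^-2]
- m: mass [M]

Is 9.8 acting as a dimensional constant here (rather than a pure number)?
Yes

F has dimensions [L M T^-2], while m alone has dimensions [M]. For the equation to balance, the factor 9.8 must carry dimensions [L T^-2] — it is a dimensional constant (a numerical value of a physical quantity with its units suppressed), not a pure number.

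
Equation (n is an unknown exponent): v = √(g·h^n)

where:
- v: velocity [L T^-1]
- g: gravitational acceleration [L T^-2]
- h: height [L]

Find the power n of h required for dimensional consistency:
n = 1

v has dimensions [L T^-1]; h has dimensions [L].
With n = 1: √(g·h^1) has dimensions [L T^-1], matching the LHS ✓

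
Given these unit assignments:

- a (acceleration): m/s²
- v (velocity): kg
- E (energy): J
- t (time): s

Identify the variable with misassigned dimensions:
v

The variable v (velocity) should have units m/s, not kg.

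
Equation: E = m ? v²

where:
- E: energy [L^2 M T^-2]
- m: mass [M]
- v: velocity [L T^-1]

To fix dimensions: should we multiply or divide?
multiplication (×): E = m × v²

E [L^2 M T^-2]; m [M]; v² [L^2 T^-2].
m × v² → [L^2 M T^-2] ✓
m ÷ v² → [L^-2 M T^2] ✗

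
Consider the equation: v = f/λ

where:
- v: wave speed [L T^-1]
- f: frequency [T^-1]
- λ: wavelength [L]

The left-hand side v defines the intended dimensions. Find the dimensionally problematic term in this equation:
The right-hand side term f/λ

v has dimensions [L T^-1], but f/λ has dimensions [L^-1 T^-1], so the term f/λ is dimensionally wrong for v.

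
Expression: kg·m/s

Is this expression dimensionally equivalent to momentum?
Yes

The expression kg·m/s has dimensions [L M T^-1], which is exactly momentum [L M T^-1].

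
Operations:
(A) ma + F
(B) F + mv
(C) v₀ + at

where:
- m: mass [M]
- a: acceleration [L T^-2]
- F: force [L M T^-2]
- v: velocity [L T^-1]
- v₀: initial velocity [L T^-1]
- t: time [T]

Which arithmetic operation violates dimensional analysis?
(B) F + mv

(A) ma + F: ma [L M T^-2] and F [L M T^-2] — same dimensions ✓
(B) F + mv: F [L M T^-2] and mv [L M T^-1] — different dimensions cannot be added/subtracted ✗
(C) v₀ + at: v₀ [L T^-1] and at [L T^-1] — same dimensions ✓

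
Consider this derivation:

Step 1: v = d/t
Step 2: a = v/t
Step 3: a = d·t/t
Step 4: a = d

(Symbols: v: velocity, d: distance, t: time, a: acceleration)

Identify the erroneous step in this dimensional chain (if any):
Step 3

Step 1: v = d/t → LHS [L T^-1], RHS [L T^-1] ✓
Step 2: a = v/t → LHS [L T^-2], RHS [L T^-2] ✓
Step 3: a = d·t/t → LHS [L T^-2], RHS [L] ✗

The first dimensional inconsistency appears in step 3: a = d·t/t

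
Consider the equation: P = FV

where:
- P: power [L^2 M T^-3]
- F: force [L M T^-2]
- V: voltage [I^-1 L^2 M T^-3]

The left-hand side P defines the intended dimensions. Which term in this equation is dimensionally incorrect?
The right-hand side term FV

P has dimensions [L^2 M T^-3], but FV has dimensions [I^-1 L^3 M^2 T^-5], so the term FV is dimensionally wrong for P.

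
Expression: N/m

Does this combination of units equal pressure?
No

The expression N/m has dimensions [M T^-2], but pressure has dimensions [L^-1 M T^-2].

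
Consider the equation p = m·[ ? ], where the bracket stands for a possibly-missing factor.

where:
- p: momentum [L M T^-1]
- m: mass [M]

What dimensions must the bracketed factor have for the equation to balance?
[L T^-1] — velocity (e.g. v)

p has dimensions [L M T^-1]; m has dimensions [M].
The bracketed factor must supply [L M T^-1] / [M] = [L T^-1].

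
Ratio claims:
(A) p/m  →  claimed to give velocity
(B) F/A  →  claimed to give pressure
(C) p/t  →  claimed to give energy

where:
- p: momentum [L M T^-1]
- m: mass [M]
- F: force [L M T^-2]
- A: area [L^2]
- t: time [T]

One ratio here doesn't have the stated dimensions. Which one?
(C) p/t does not give energy

(A) p/m: [L T^-1] = velocity [L T^-1] ✓
(B) F/A: [L^-1 M T^-2] = pressure [L^-1 M T^-2] ✓
(C) p/t: [L M T^-2] ≠ energy [L^2 M T^-2] ✗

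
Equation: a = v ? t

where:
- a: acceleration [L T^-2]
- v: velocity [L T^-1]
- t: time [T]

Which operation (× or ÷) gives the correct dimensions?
division (÷): a = v ÷ t

a [L T^-2]; v [L T^-1]; t [T].
v × t → [L] ✗
v ÷ t → [L T^-2] ✓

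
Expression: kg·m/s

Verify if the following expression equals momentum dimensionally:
Yes

The expression kg·m/s has dimensions [L M T^-1], which is exactly momentum [L M T^-1].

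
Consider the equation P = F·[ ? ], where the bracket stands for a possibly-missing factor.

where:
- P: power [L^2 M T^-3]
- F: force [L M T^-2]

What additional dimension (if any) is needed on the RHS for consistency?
[L T^-1] — velocity (e.g. v)

P has dimensions [L^2 M T^-3]; F has dimensions [L M T^-2].
The bracketed factor must supply [L^2 M T^-3] / [L M T^-2] = [L T^-1].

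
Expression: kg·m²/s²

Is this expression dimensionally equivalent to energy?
Yes

The expression kg·m²/s² has dimensions [L^2 M T^-2], which is exactly energy [L^2 M T^-2].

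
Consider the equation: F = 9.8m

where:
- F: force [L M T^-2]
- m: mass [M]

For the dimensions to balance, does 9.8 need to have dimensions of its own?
Yes

F has dimensions [L M T^-2], while m alone has dimensions [M]. For the equation to balance, the factor 9.8 must carry dimensions [L T^-2] — it is a dimensional constant (a numerical value of a physical quantity with its units suppressed), not a pure number.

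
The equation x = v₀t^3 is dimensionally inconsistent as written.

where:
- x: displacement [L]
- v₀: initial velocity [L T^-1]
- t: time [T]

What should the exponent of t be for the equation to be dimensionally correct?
The exponent of t should be 1: x = v₀t

The LHS x has dimensions [L]; t has dimensions [T].
As written, the RHS v₀t^3 (exponent 3 on t) has dimensions [L T^2], which does not match.
With exponent 1, the RHS v₀t has dimensions [L], matching the LHS.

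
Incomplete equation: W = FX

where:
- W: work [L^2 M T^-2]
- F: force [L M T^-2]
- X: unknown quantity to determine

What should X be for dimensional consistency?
X = d (distance), dimensions [L]

W has dimensions [L^2 M T^-2]; the rest of the RHS (F) has dimensions [L M T^-2].
So X must have dimensions [L] — X = d (distance).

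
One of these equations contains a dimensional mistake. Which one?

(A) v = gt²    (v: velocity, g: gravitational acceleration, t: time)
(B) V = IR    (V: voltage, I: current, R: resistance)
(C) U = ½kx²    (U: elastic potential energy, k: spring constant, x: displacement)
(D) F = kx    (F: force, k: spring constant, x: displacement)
(A) v = gt²

The equation (A) v = gt² is dimensionally incorrect.

LHS (v): [L T^-1]
RHS (gt²): [L] ✗

The dimensions do not match. The other three equations balance.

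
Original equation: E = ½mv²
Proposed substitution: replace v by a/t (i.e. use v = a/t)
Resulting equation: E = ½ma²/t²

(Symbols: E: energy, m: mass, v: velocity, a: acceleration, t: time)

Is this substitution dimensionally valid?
No

[v] = [L T^-1] and [a/t] = [L T^-3]. These differ, so the substitution replaces a quantity by one of different dimensions and the result E = ½ma²/t² has LHS [L^2 M T^-2] vs RHS [L^2 M T^-6] — inconsistent.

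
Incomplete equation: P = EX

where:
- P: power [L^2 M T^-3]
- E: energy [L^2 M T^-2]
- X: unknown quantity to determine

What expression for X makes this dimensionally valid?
X = f (inverse time / frequency (1/t)), dimensions [T^-1]

P has dimensions [L^2 M T^-3]; the rest of the RHS (E) has dimensions [L^2 M T^-2].
So X must have dimensions [T^-1] — X = f (inverse time / frequency (1/t)).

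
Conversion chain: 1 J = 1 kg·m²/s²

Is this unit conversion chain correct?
The chain is correct (no errors).

Correct: Joule is defined as kg·m²/s²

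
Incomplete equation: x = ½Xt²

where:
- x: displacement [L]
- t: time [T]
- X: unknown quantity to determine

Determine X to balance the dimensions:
X = a (acceleration), dimensions [L T^-2]

x has dimensions [L]; the rest of the RHS (½ t²) has dimensions [T^2].
So X must have dimensions [L T^-2] — X = a (acceleration).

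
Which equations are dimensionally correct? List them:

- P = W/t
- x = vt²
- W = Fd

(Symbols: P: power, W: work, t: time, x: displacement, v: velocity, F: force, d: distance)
Dimensionally correct: P = W/t, W = Fd
Dimensionally incorrect: x = vt²
Ordered (correct first, then incorrect): P = W/t, W = Fd, x = vt²

- P = W/t: LHS [L^2 M T^-3], RHS [L^2 M T^-3] → correct ✓
- x = vt²: LHS [L], RHS [L T] → incorrect ✗
- W = Fd: LHS [L^2 M T^-2], RHS [L^2 M T^-2] → correct ✓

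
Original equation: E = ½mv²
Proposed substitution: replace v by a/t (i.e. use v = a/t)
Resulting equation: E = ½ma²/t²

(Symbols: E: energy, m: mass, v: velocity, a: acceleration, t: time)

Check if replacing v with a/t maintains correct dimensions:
No

[v] = [L T^-1] and [a/t] = [L T^-3]. These differ, so the substitution replaces a quantity by one of different dimensions and the result E = ½ma²/t² has LHS [L^2 M T^-2] vs RHS [L^2 M T^-6] — inconsistent.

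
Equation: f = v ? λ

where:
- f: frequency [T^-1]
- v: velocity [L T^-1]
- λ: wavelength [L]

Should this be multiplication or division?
division (÷): f = v ÷ λ

f [T^-1]; v [L T^-1]; λ [L].
v × λ → [L^2 T^-1] ✗
v ÷ λ → [T^-1] ✓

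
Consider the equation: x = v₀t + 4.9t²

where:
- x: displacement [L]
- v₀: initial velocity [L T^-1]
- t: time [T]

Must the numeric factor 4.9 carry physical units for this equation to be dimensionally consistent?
Yes

x has dimensions [L], while t² alone has dimensions [T^2]. For the equation to balance, the factor 4.9 must carry dimensions [L T^-2] — it is a dimensional constant (a numerical value of a physical quantity with its units suppressed), not a pure number.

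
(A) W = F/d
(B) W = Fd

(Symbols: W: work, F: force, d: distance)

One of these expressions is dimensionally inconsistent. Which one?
(A)

(A) W = F/d: LHS [L^2 M T^-2], RHS [M T^-2] ✗
(B) W = Fd: LHS [L^2 M T^-2], RHS [L^2 M T^-2] ✓

Expression (A) W = F/d is dimensionally incorrect.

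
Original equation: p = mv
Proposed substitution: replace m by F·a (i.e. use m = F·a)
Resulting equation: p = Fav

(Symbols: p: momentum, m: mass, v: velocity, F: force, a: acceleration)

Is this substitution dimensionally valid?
No

[m] = [M] and [F·a] = [L^2 M T^-4]. These differ, so the substitution replaces a quantity by one of different dimensions and the result p = Fav has LHS [L M T^-1] vs RHS [L^3 M T^-5] — inconsistent.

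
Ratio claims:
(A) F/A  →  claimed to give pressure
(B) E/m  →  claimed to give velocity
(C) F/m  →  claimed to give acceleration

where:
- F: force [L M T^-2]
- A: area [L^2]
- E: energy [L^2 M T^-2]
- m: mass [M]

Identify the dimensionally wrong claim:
(B) E/m does not give velocity

(A) F/A: [L^-1 M T^-2] = pressure [L^-1 M T^-2] ✓
(B) E/m: [L^2 T^-2] ≠ velocity [L T^-1] ✗
(C) F/m: [L T^-2] = acceleration [L T^-2] ✓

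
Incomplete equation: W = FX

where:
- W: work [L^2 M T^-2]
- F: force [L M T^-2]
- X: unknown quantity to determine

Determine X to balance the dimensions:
X = d (distance), dimensions [L]

W has dimensions [L^2 M T^-2]; the rest of the RHS (F) has dimensions [L M T^-2].
So X must have dimensions [L] — X = d (distance).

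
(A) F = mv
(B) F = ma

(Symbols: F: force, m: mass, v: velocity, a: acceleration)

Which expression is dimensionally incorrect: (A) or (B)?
(A)

(A) F = mv: LHS [L M T^-2], RHS [L M T^-1] ✗
(B) F = ma: LHS [L M T^-2], RHS [L M T^-2] ✓

Expression (A) F = mv is dimensionally incorrect.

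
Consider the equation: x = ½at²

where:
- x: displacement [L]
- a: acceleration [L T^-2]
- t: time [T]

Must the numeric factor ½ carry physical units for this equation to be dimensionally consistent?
No

x has dimensions [L] and at² already has dimensions [L], so the equation balances without ½ contributing any dimensions. ½ is a pure (dimensionless) number; changing or removing it would not affect dimensional consistency.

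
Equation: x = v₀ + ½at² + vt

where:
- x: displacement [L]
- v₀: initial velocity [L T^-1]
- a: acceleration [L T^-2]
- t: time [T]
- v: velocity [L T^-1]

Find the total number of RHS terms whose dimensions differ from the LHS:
1

LHS x: [L]
- v₀: [L T^-1] ✗
- ½at²: [L] ✓
- vt: [L] ✓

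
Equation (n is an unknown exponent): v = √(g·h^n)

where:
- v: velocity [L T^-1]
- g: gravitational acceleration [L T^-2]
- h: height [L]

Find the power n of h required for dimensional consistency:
n = 1

v has dimensions [L T^-1]; h has dimensions [L].
With n = 1: √(g·h^1) has dimensions [L T^-1], matching the LHS ✓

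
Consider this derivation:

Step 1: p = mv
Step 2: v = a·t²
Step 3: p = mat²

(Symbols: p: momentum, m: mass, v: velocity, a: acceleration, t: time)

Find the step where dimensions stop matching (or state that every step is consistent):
Step 2

Step 1: p = mv → LHS [L M T^-1], RHS [L M T^-1] ✓
Step 2: v = a·t² → LHS [L T^-1], RHS [L] ✗

The first dimensional inconsistency appears in step 2: v = a·t²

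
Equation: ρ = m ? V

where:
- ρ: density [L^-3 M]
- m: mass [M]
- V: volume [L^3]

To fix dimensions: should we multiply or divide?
division (÷): ρ = m ÷ V

ρ [L^-3 M]; m [M]; V [L^3].
m × V → [L^3 M] ✗
m ÷ V → [L^-3 M] ✓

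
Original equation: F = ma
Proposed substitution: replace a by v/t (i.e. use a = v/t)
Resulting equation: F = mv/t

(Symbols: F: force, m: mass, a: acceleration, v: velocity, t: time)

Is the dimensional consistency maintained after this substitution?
Yes

[a] = [L T^-2] and [v/t] = [L T^-2]. These match, so the substitution replaces a quantity by one of the same dimensions and the result F = mv/t has LHS [L M T^-2] vs RHS [L M T^-2] — still consistent.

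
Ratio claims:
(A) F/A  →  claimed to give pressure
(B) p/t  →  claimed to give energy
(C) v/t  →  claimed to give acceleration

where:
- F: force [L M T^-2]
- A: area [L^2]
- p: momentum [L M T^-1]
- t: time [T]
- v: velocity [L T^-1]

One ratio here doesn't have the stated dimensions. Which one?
(B) p/t does not give energy

(A) F/A: [L^-1 M T^-2] = pressure [L^-1 M T^-2] ✓
(B) p/t: [L M T^-2] ≠ energy [L^2 M T^-2] ✗
(C) v/t: [L T^-2] = acceleration [L T^-2] ✓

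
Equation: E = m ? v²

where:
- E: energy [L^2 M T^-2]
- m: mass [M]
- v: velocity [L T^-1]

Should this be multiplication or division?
multiplication (×): E = m × v²

E [L^2 M T^-2]; m [M]; v² [L^2 T^-2].
m × v² → [L^2 M T^-2] ✓
m ÷ v² → [L^-2 M T^2] ✗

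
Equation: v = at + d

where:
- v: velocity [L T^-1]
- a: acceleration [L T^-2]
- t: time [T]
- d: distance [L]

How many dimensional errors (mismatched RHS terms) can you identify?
1

LHS v: [L T^-1]
- at: [L T^-1] ✓
- d: [L] ✗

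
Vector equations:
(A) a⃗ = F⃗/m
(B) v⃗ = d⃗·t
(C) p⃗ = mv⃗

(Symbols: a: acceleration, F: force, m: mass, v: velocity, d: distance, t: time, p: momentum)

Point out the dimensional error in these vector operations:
(B) v⃗ = d⃗·t

(A) a⃗ = F⃗/m: LHS [L T^-2], RHS [L T^-2] ✓ — force (vector) divided by mass (scalar)
(B) v⃗ = d⃗·t: LHS [L T^-1], RHS [L T] ✗ — velocity is displacement per time; should be d⃗/t
(C) p⃗ = mv⃗: LHS [L M T^-1], RHS [L M T^-1] ✓ — mass (scalar) times velocity (vector)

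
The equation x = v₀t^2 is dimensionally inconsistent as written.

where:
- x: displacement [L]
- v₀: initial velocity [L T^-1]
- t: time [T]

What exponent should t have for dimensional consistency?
The exponent of t should be 1: x = v₀t

The LHS x has dimensions [L]; t has dimensions [T].
As written, the RHS v₀t^2 (exponent 2 on t) has dimensions [L T], which does not match.
With exponent 1, the RHS v₀t has dimensions [L], matching the LHS.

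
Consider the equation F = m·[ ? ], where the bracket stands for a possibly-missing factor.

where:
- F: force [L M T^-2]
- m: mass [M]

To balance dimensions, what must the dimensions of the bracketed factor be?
[L T^-2] — acceleration (e.g. a)

F has dimensions [L M T^-2]; m has dimensions [M].
The bracketed factor must supply [L M T^-2] / [M] = [L T^-2].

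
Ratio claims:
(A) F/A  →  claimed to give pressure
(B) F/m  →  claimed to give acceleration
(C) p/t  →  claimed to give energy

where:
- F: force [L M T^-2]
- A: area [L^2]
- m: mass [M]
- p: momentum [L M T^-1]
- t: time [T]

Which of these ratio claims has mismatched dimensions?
(C) p/t does not give energy

(A) F/A: [L^-1 M T^-2] = pressure [L^-1 M T^-2] ✓
(B) F/m: [L T^-2] = acceleration [L T^-2] ✓
(C) p/t: [L M T^-2] ≠ energy [L^2 M T^-2] ✗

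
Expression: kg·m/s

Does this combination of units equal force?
No

The expression kg·m/s has dimensions [L M T^-1], but force has dimensions [L M T^-2].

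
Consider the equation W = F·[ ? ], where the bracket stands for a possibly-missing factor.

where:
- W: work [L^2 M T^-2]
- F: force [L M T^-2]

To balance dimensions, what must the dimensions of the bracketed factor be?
[L] — length (e.g. a distance d)

W has dimensions [L^2 M T^-2]; F has dimensions [L M T^-2].
The bracketed factor must supply [L^2 M T^-2] / [L M T^-2] = [L].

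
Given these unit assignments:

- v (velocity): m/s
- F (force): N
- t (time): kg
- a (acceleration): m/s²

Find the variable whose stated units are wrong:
t

The variable t (time) should have units s, not kg.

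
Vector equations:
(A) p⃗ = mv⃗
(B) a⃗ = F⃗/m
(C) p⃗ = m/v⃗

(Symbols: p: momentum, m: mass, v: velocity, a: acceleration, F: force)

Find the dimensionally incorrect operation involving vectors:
(C) p⃗ = m/v⃗

(A) p⃗ = mv⃗: LHS [L M T^-1], RHS [L M T^-1] ✓ — mass (scalar) times velocity (vector)
(B) a⃗ = F⃗/m: LHS [L T^-2], RHS [L T^-2] ✓ — force (vector) divided by mass (scalar)
(C) p⃗ = m/v⃗: LHS [L M T^-1], RHS [L^-1 M T] ✗ — momentum is mass times velocity; should be mv⃗ (and division by a vector is undefined)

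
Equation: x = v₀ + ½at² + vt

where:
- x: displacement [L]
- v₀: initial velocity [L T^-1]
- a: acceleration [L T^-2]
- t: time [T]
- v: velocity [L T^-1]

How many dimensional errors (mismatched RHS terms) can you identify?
1

LHS x: [L]
- v₀: [L T^-1] ✗
- ½at²: [L] ✓
- vt: [L] ✓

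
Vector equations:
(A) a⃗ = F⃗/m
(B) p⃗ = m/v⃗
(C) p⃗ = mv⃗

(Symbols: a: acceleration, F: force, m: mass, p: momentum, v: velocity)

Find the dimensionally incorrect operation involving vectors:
(B) p⃗ = m/v⃗

(A) a⃗ = F⃗/m: LHS [L T^-2], RHS [L T^-2] ✓ — force (vector) divided by mass (scalar)
(B) p⃗ = m/v⃗: LHS [L M T^-1], RHS [L^-1 M T] ✗ — momentum is mass times velocity; should be mv⃗ (and division by a vector is undefined)
(C) p⃗ = mv⃗: LHS [L M T^-1], RHS [L M T^-1] ✓ — mass (scalar) times velocity (vector)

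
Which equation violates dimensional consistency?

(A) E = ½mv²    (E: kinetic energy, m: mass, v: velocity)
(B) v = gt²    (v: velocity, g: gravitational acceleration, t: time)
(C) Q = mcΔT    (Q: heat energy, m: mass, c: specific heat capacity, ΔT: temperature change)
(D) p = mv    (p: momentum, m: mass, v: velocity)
(B) v = gt²

The equation (B) v = gt² is dimensionally incorrect.

LHS (v): [L T^-1]
RHS (gt²): [L] ✗

The dimensions do not match. The other three equations balance.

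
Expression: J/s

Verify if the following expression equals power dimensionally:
Yes

The expression J/s has dimensions [L^2 M T^-3], which is exactly power [L^2 M T^-3].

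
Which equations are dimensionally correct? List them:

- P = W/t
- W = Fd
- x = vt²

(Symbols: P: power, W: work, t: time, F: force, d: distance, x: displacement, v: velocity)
Dimensionally correct: P = W/t, W = Fd
Dimensionally incorrect: x = vt²
Ordered (correct first, then incorrect): P = W/t, W = Fd, x = vt²

- P = W/t: LHS [L^2 M T^-3], RHS [L^2 M T^-3] → correct ✓
- W = Fd: LHS [L^2 M T^-2], RHS [L^2 M T^-2] → correct ✓
- x = vt²: LHS [L], RHS [L T] → incorrect ✗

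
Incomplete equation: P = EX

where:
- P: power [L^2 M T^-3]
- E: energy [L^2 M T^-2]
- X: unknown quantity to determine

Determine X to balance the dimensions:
X = f (inverse time / frequency (1/t)), dimensions [T^-1]

P has dimensions [L^2 M T^-3]; the rest of the RHS (E) has dimensions [L^2 M T^-2].
So X must have dimensions [T^-1] — X = f (inverse time / frequency (1/t)).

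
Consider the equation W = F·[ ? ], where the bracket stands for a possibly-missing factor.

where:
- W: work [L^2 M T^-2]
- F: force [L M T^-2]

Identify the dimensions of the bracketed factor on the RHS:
[L] — length (e.g. a distance d)

W has dimensions [L^2 M T^-2]; F has dimensions [L M T^-2].
The bracketed factor must supply [L^2 M T^-2] / [L M T^-2] = [L].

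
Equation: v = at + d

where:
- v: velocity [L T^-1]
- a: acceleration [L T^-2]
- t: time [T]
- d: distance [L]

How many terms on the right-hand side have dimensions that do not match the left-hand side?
1

LHS v: [L T^-1]
- at: [L T^-1] ✓
- d: [L] ✗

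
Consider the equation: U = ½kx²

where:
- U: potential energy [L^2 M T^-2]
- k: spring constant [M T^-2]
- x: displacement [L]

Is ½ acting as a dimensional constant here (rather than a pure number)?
No

U has dimensions [L^2 M T^-2] and kx² already has dimensions [L^2 M T^-2], so the equation balances without ½ contributing any dimensions. ½ is a pure (dimensionless) number; changing or removing it would not affect dimensional consistency.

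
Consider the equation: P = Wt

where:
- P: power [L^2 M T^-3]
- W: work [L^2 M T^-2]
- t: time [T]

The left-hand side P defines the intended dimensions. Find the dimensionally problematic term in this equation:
The right-hand side term Wt

P has dimensions [L^2 M T^-3], but Wt has dimensions [L^2 M T^-1], so the term Wt is dimensionally wrong for P.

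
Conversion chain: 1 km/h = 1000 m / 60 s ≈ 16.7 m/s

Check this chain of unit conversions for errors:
The chain is incorrect (it contains an error).

Incorrect: 1 h = 3600 s, not 60 s (1 km/h ≈ 0.278 m/s)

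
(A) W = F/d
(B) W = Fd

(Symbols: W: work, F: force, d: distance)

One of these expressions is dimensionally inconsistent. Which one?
(A)

(A) W = F/d: LHS [L^2 M T^-2], RHS [M T^-2] ✗
(B) W = Fd: LHS [L^2 M T^-2], RHS [L^2 M T^-2] ✓

Expression (A) W = F/d is dimensionally incorrect.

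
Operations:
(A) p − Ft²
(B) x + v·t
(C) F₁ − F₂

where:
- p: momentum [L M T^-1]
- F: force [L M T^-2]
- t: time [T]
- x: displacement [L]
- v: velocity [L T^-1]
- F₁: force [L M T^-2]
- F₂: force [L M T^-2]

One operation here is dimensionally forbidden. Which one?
(A) p − Ft²

(A) p − Ft²: p [L M T^-1] and Ft² [L M] — different dimensions cannot be added/subtracted ✗
(B) x + v·t: x [L] and v·t [L] — same dimensions ✓
(C) F₁ − F₂: F₁ [L M T^-2] and F₂ [L M T^-2] — same dimensions ✓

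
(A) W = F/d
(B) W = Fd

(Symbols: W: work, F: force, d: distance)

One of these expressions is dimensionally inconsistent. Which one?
(A)

(A) W = F/d: LHS [L^2 M T^-2], RHS [M T^-2] ✗
(B) W = Fd: LHS [L^2 M T^-2], RHS [L^2 M T^-2] ✓

Expression (A) W = F/d is dimensionally incorrect.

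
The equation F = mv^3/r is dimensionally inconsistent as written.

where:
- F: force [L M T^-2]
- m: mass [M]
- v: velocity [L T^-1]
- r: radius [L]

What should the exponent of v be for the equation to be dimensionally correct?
The exponent of v should be 2: F = mv^2/r

The LHS F has dimensions [L M T^-2]; v has dimensions [L T^-1].
As written, the RHS mv^3/r (exponent 3 on v) has dimensions [L^2 M T^-3], which does not match.
With exponent 2, the RHS mv^2/r has dimensions [L M T^-2], matching the LHS.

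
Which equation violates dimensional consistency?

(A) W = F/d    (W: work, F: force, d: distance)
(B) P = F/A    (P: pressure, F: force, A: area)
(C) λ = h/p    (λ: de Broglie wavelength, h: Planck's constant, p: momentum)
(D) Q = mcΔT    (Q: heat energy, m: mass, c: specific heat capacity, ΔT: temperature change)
(A) W = F/d

The equation (A) W = F/d is dimensionally incorrect.

LHS (W): [L^2 M T^-2]
RHS (F/d): [M T^-2] ✗

The dimensions do not match. The other three equations balance.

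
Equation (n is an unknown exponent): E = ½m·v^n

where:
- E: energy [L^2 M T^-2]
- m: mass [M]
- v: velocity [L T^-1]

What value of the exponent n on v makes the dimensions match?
n = 2

E has dimensions [L^2 M T^-2]; v has dimensions [L T^-1].
The rest of the RHS has dimensions [M], so v^n must supply [L^2 T^-2].
With n = 2: ½m·v^2 has dimensions [L^2 M T^-2], matching the LHS ✓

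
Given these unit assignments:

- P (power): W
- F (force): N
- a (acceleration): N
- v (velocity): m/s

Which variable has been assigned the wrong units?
a

The variable a (acceleration) should have units m/s², not N.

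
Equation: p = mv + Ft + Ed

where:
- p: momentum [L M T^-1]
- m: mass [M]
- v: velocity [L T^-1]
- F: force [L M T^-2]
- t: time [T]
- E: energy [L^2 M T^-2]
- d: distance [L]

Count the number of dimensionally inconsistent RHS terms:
1

LHS p: [L M T^-1]
- mv: [L M T^-1] ✓
- Ft: [L M T^-1] ✓
- Ed: [L^3 M T^-2] ✗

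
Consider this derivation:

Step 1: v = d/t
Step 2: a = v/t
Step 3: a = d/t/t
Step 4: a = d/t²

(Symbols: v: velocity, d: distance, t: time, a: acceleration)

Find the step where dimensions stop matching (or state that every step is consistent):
No step introduces an error — all steps are dimensionally consistent.

Step 1: v = d/t → LHS [L T^-1], RHS [L T^-1] ✓
Step 2: a = v/t → LHS [L T^-2], RHS [L T^-2] ✓
Step 3: a = d/t/t → LHS [L T^-2], RHS [L T^-2] ✓
Step 4: a = d/t² → LHS [L T^-2], RHS [L T^-2] ✓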